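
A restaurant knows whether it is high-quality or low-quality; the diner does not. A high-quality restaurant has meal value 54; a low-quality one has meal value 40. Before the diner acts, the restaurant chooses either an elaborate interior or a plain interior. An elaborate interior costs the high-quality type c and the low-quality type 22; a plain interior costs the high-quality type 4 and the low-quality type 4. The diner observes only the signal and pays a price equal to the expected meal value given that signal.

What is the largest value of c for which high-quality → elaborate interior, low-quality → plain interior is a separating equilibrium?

18

Under separation: elaborate interior → high-quality (pays 54); plain interior → low-quality (pays 40).
Low-quality: 40 − 4 = 36 ≥ 54 − 22 = 32. Holds regardless of c. ✓
High-quality: 54 − c ≥ 40 − 4, so c ≤ 54 − 36 = 18.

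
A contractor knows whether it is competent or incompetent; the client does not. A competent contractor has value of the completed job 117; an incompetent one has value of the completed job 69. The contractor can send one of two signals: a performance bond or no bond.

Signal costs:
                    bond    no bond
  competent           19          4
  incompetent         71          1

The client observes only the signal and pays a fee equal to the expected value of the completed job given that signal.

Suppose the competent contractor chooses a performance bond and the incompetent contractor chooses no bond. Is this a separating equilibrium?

If types separate, bond earns payment 117 and no bond earns 69.
Competent: bond gives 117 − 19 = 98; no bond gives 69 − 4 = 65. No deviation. ✓
Incompetent: no bond gives 69 − 1 = 68; bond gives 117 − 71 = 46. No deviation. ✓
Both incentive constraints hold.

Yes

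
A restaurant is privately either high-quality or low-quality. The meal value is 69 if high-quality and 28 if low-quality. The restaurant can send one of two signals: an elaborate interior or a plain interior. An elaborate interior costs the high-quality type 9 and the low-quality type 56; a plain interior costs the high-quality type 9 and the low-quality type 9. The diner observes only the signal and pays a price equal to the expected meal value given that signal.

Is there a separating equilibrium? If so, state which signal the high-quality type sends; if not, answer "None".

Try high-quality → elaborate interior, low-quality → plain interior:
  If types separate, elaborate interior earns payment 69 and plain interior earns 28.
  High-quality: elaborate interior gives 69 − 9 = 60; plain interior gives 28 − 9 = 19. No deviation. ✓
  Low-quality: plain interior gives 28 − 9 = 19; elaborate interior gives 69 − 56 = 13. No deviation. ✓
Both hold — the high-quality type sends elaborate interior.

elaborate interior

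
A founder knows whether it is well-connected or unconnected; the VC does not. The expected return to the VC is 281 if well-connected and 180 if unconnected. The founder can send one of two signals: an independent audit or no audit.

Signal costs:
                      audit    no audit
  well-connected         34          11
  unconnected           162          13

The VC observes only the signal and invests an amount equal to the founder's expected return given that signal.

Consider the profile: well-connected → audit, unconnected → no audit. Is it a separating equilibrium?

Yes

If types separate, audit earns payment 281 and no audit earns 180.
Well-connected: audit gives 281 − 34 = 247; no audit gives 180 − 11 = 169. No deviation. ✓
Unconnected: no audit gives 180 − 13 = 167; audit gives 281 − 162 = 119. No deviation. ✓
Both incentive constraints hold.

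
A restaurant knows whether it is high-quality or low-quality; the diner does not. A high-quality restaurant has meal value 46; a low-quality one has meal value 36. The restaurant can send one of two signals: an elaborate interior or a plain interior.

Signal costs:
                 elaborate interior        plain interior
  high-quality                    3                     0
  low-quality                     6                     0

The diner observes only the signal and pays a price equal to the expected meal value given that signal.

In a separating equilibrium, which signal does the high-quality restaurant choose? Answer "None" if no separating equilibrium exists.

None

Try high-quality → elaborate interior, low-quality → plain interior:
  Under separation the diner infers type exactly: elaborate interior → high-quality (pays 46), plain interior → low-quality (pays 36).
  High-quality: elaborate interior gives 46 − 3 = 43; plain interior gives 36 − 0 = 36. No deviation. ✓
  Low-quality: plain interior gives 36 − 0 = 36; elaborate interior gives 46 − 6 = 40. Would deviate. ✗
Try high-quality → plain interior, low-quality → elaborate interior:
  Under separation the diner infers type exactly: plain interior → high-quality (pays 46), elaborate interior → low-quality (pays 36).
  High-quality: plain interior gives 46 − 0 = 46; elaborate interior gives 36 − 3 = 33. No deviation. ✓
  Low-quality: elaborate interior gives 36 − 6 = 30; plain interior gives 46 − 0 = 46. Would deviate. ✗
Neither assignment is incentive-compatible.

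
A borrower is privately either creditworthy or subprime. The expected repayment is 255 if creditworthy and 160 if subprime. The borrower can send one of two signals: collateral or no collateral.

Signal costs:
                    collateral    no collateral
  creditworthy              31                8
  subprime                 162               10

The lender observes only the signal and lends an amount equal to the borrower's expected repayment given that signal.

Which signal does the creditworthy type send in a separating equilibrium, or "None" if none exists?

Try creditworthy → collateral, subprime → no collateral:
  Under separation the lender infers type exactly: collateral → creditworthy (pays 255), no collateral → subprime (pays 160).
  Creditworthy: collateral gives 255 − 31 = 224; no collateral gives 160 − 8 = 152. No deviation. ✓
  Subprime: no collateral gives 160 − 10 = 150; collateral gives 255 − 162 = 93. No deviation. ✓
Both hold — the creditworthy type sends collateral.

collateral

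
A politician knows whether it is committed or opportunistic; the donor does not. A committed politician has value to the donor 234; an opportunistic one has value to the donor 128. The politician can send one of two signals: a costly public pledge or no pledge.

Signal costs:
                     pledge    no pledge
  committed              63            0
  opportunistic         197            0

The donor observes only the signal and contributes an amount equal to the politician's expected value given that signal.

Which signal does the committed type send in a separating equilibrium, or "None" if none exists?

pledge

Try committed → pledge, opportunistic → no pledge:
  Under separation the donor infers type exactly: pledge → committed (pays 234), no pledge → opportunistic (pays 128).
  Committed: pledge gives 234 − 63 = 171; no pledge gives 128 − 0 = 128. No deviation. ✓
  Opportunistic: no pledge gives 128 − 0 = 128; pledge gives 234 − 197 = 37. No deviation. ✓
Both hold — the committed type sends pledge.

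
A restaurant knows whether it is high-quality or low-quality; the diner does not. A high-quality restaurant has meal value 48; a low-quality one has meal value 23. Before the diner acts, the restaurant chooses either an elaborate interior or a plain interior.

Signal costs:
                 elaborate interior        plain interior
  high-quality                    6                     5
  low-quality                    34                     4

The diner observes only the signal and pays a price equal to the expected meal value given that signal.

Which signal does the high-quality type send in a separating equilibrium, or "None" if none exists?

Try high-quality → elaborate interior, low-quality → plain interior:
  Under separation the diner infers type exactly: elaborate interior → high-quality (pays 48), plain interior → low-quality (pays 23).
  High-quality: elaborate interior gives 48 − 6 = 42; plain interior gives 23 − 5 = 18. No deviation. ✓
  Low-quality: plain interior gives 23 − 4 = 19; elaborate interior gives 48 − 34 = 14. No deviation. ✓
Both hold — the high-quality type sends elaborate interior.

elaborate interior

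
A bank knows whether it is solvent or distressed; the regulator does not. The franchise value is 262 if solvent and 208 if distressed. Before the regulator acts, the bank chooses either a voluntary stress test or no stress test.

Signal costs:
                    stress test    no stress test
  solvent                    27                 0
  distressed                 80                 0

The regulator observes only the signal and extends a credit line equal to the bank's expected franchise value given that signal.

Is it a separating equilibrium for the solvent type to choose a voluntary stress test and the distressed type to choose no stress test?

Under separation the regulator infers type exactly: stress test → solvent (pays 262), no stress test → distressed (pays 208).
Solvent: stress test gives 262 − 27 = 235; no stress test gives 208 − 0 = 208. No deviation. ✓
Distressed: no stress test gives 208 − 0 = 208; stress test gives 262 − 80 = 182. No deviation. ✓
Both incentive constraints hold.

Yes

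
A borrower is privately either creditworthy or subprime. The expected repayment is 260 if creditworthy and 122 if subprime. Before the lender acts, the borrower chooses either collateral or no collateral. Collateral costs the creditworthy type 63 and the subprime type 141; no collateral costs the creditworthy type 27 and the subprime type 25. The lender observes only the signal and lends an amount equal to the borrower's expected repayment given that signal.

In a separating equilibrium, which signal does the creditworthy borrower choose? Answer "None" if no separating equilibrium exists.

Try creditworthy → collateral, subprime → no collateral:
  If types separate, collateral earns payment 260 and no collateral earns 122.
  Creditworthy: collateral gives 260 − 63 = 197; no collateral gives 122 − 27 = 95. No deviation. ✓
  Subprime: no collateral gives 122 − 25 = 97; collateral gives 260 − 141 = 119. Would deviate. ✗
Try creditworthy → no collateral, subprime → collateral:
  If types separate, no collateral earns payment 260 and collateral earns 122.
  Creditworthy: no collateral gives 260 − 27 = 233; collateral gives 122 − 63 = 59. No deviation. ✓
  Subprime: collateral gives 122 − 141 = -19; no collateral gives 260 − 25 = 235. Would deviate. ✗
Neither assignment is incentive-compatible.

None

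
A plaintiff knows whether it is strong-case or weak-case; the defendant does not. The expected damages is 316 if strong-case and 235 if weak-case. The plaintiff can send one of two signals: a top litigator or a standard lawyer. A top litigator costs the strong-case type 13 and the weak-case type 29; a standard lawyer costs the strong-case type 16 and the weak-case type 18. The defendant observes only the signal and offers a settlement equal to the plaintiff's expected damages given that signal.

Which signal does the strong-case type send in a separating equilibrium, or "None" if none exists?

None

Try strong-case → top litigator, weak-case → standard lawyer:
  Under separation the defendant infers type exactly: top litigator → strong-case (pays 316), standard lawyer → weak-case (pays 235).
  Strong-case: top litigator gives 316 − 13 = 303; standard lawyer gives 235 − 16 = 219. No deviation. ✓
  Weak-case: standard lawyer gives 235 − 18 = 217; top litigator gives 316 − 29 = 287. Would deviate. ✗
Try strong-case → standard lawyer, weak-case → top litigator:
  Under separation the defendant infers type exactly: standard lawyer → strong-case (pays 316), top litigator → weak-case (pays 235).
  Strong-case: standard lawyer gives 316 − 16 = 300; top litigator gives 235 − 13 = 222. No deviation. ✓
  Weak-case: top litigator gives 235 − 29 = 206; standard lawyer gives 316 − 18 = 298. Would deviate. ✗
Neither assignment is incentive-compatible.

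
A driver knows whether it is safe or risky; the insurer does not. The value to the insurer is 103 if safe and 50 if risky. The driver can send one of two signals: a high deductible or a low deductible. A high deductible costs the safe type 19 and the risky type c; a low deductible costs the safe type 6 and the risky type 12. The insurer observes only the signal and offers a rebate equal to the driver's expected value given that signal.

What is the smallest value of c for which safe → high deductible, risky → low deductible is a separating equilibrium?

65

Under separation: high deductible → safe (pays 103); low deductible → risky (pays 50).
Safe: 103 − 19 = 84 ≥ 50 − 6 = 44. Holds regardless of c. ✓
Risky: 50 − 12 ≥ 103 − c, so c ≥ 103 − 38 = 65.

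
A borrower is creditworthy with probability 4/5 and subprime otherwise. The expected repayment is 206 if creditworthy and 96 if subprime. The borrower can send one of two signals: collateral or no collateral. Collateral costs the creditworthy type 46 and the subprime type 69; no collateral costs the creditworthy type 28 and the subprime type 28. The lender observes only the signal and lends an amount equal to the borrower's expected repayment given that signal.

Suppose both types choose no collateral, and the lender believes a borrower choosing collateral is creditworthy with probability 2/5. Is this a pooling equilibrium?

Yes

At the pooled signal (no collateral) the lender holds the prior 4/5 and pays 4/5·206 + 1/5·96 = 184. Off-path (collateral) belief 2/5 gives 2/5·206 + 3/5·96 = 140.
Creditworthy: no collateral gives 184 − 28 = 156; collateral gives 140 − 46 = 94. Stays. ✓
Subprime: no collateral gives 184 − 28 = 156; collateral gives 140 − 69 = 71. Stays. ✓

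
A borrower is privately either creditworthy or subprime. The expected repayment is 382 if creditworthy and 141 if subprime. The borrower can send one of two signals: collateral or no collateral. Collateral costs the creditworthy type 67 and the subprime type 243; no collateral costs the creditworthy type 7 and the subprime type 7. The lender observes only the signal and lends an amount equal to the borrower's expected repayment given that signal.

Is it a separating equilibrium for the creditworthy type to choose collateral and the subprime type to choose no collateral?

No

If types separate, collateral earns payment 382 and no collateral earns 141.
Creditworthy: collateral gives 382 − 67 = 315; no collateral gives 141 − 7 = 134. No deviation. ✓
Subprime: no collateral gives 141 − 7 = 134; collateral gives 382 − 243 = 139. Would deviate. ✗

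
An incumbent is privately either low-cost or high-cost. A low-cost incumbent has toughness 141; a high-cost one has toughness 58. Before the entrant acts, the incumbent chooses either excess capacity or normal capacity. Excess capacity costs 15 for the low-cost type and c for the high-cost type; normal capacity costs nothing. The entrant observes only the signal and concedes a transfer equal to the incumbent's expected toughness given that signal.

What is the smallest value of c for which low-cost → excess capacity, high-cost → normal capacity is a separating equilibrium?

83

Under separation: excess capacity → low-cost (pays 141); normal capacity → high-cost (pays 58).
Low-cost: 141 − 15 = 126 ≥ 58 − 0 = 58. Holds regardless of c. ✓
High-cost: 58 − 0 ≥ 141 − c, so c ≥ 141 − 58 = 83.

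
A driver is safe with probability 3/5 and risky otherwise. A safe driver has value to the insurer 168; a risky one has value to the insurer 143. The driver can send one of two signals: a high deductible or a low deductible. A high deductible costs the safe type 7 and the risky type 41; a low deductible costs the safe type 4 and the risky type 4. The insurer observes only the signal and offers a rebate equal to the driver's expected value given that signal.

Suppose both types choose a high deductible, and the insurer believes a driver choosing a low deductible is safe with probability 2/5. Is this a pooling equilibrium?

No

At the pooled signal (high deductible) the insurer holds the prior 3/5 and pays 3/5·168 + 2/5·143 = 158. Off-path (low deductible) belief 2/5 gives 2/5·168 + 3/5·143 = 153.
Safe: high deductible gives 158 − 7 = 151; low deductible gives 153 − 4 = 149. Stays. ✓
Risky: high deductible gives 158 − 41 = 117; low deductible gives 153 − 4 = 149. Deviates. ✗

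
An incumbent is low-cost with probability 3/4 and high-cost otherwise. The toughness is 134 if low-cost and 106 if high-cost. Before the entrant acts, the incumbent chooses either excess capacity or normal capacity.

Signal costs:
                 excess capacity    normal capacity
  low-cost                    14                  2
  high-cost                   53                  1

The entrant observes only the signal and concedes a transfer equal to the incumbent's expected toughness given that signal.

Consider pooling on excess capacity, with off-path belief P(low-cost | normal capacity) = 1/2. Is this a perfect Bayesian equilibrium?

On the equilibrium path (excess capacity) the entrant holds the prior 3/4 and pays 3/4·134 + 1/4·106 = 127. Off-path (normal capacity) belief 1/2 gives 1/2·134 + 1/2·106 = 120.
Low-cost: excess capacity gives 127 − 14 = 113; normal capacity gives 120 − 2 = 118. Deviates. ✗
High-cost: excess capacity gives 127 − 53 = 74; normal capacity gives 120 − 1 = 119. Deviates. ✗

No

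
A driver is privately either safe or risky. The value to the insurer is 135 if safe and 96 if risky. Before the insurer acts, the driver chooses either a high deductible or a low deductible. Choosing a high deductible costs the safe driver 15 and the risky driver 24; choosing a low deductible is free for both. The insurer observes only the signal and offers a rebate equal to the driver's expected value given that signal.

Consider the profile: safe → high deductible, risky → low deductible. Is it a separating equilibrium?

Under separation the insurer infers type exactly: high deductible → safe (pays 135), low deductible → risky (pays 96).
Safe: high deductible gives 135 − 15 = 120; low deductible gives 96 − 0 = 96. No deviation. ✓
Risky: low deductible gives 96 − 0 = 96; high deductible gives 135 − 24 = 111. Would deviate. ✗

No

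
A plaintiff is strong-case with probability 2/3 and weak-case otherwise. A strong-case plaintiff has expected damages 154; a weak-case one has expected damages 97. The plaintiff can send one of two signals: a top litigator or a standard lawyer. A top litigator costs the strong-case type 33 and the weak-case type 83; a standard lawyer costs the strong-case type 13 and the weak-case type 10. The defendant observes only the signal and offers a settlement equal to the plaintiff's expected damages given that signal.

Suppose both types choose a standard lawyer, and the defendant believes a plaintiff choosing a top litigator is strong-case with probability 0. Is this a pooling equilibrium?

Yes

At the pooled signal (standard lawyer) the defendant holds the prior 2/3 and pays 2/3·154 + 1/3·97 = 135. Off-path (top litigator) belief 0 gives 0·154 + 1·97 = 97.
Strong-case: standard lawyer gives 135 − 13 = 122; top litigator gives 97 − 33 = 64. Stays. ✓
Weak-case: standard lawyer gives 135 − 10 = 125; top litigator gives 97 − 83 = 14. Stays. ✓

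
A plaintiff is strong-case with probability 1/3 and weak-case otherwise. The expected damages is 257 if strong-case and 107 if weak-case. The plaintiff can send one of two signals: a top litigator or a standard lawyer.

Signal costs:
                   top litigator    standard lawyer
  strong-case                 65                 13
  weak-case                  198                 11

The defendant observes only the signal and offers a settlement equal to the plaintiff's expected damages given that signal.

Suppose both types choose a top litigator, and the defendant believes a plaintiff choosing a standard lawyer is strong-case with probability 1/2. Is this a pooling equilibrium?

No

At the pooled signal (top litigator) the defendant holds the prior 1/3 and pays 1/3·257 + 2/3·107 = 157. Off-path (standard lawyer) belief 1/2 gives 1/2·257 + 1/2·107 = 182.
Strong-case: top litigator gives 157 − 65 = 92; standard lawyer gives 182 − 13 = 169. Deviates. ✗
Weak-case: top litigator gives 157 − 198 = -41; standard lawyer gives 182 − 11 = 171. Deviates. ✗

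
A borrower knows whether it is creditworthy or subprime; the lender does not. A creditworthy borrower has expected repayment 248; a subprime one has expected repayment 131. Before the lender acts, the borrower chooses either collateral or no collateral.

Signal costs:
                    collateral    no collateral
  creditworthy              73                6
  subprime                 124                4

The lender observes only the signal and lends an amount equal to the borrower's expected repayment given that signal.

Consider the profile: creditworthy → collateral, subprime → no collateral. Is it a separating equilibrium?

If types separate, collateral earns payment 248 and no collateral earns 131.
Creditworthy: collateral gives 248 − 73 = 175; no collateral gives 131 − 6 = 125. No deviation. ✓
Subprime: no collateral gives 131 − 4 = 127; collateral gives 248 − 124 = 124. No deviation. ✓
Neither type gains from mimicking the other.

Yes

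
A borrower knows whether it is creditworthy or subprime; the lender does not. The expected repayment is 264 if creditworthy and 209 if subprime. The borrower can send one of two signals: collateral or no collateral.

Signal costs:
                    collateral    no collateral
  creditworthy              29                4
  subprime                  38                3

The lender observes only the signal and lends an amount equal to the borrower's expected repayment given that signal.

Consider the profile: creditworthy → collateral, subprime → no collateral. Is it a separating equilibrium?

No

If types separate, collateral earns payment 264 and no collateral earns 209.
Creditworthy: collateral gives 264 − 29 = 235; no collateral gives 209 − 4 = 205. No deviation. ✓
Subprime: no collateral gives 209 − 3 = 206; collateral gives 264 − 38 = 226. Would deviate. ✗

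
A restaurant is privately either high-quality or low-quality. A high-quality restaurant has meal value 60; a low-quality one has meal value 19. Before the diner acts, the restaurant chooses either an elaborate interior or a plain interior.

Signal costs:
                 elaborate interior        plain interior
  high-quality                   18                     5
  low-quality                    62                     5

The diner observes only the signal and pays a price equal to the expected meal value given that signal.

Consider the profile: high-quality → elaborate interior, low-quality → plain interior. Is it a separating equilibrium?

If types separate, elaborate interior earns payment 60 and plain interior earns 19.
High-quality: elaborate interior gives 60 − 18 = 42; plain interior gives 19 − 5 = 14. No deviation. ✓
Low-quality: plain interior gives 19 − 5 = 14; elaborate interior gives 60 − 62 = -2. No deviation. ✓
Neither type gains from mimicking the other.

Yes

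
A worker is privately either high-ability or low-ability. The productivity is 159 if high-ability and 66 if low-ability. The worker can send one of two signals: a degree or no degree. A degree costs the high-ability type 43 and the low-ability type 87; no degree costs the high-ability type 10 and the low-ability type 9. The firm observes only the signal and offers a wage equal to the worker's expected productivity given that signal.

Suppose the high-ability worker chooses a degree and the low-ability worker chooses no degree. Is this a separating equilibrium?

No

Under separation the firm infers type exactly: degree → high-ability (pays 159), no degree → low-ability (pays 66).
High-ability: degree gives 159 − 43 = 116; no degree gives 66 − 10 = 56. No deviation. ✓
Low-ability: no degree gives 66 − 9 = 57; degree gives 159 − 87 = 72. Would deviate. ✗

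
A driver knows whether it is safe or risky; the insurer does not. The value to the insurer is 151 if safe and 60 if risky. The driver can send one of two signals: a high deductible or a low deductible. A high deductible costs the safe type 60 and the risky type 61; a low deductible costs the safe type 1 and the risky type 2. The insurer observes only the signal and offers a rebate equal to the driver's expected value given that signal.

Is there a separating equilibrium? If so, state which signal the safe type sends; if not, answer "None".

None

Try safe → high deductible, risky → low deductible:
  If types separate, high deductible earns payment 151 and low deductible earns 60.
  Safe: high deductible gives 151 − 60 = 91; low deductible gives 60 − 1 = 59. No deviation. ✓
  Risky: low deductible gives 60 − 2 = 58; high deductible gives 151 − 61 = 90. Would deviate. ✗
Try safe → low deductible, risky → high deductible:
  If types separate, low deductible earns payment 151 and high deductible earns 60.
  Safe: low deductible gives 151 − 1 = 150; high deductible gives 60 − 60 = 0. No deviation. ✓
  Risky: high deductible gives 60 − 61 = -1; low deductible gives 151 − 2 = 149. Would deviate. ✗
Neither assignment is incentive-compatible.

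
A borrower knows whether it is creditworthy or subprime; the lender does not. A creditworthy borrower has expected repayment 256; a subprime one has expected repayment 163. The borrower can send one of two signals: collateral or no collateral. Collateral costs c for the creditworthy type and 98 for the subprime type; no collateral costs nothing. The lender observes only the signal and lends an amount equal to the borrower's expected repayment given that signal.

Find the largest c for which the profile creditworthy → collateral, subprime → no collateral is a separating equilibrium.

93

Under separation: collateral → creditworthy (pays 256); no collateral → subprime (pays 163).
Subprime: 163 − 0 = 163 ≥ 256 − 98 = 158. Holds regardless of c. ✓
Creditworthy: 256 − c ≥ 163 − 0, so c ≤ 256 − 163 = 93.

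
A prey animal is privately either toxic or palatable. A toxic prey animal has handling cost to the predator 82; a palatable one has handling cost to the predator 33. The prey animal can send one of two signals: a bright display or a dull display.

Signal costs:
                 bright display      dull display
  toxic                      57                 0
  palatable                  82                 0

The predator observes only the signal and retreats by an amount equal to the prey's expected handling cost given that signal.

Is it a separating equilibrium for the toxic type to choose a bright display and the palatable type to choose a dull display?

No

If types separate, bright display earns payment 82 and dull display earns 33.
Toxic: bright display gives 82 − 57 = 25; dull display gives 33 − 0 = 33. Would deviate. ✗
Palatable: dull display gives 33 − 0 = 33; bright display gives 82 − 82 = 0. No deviation. ✓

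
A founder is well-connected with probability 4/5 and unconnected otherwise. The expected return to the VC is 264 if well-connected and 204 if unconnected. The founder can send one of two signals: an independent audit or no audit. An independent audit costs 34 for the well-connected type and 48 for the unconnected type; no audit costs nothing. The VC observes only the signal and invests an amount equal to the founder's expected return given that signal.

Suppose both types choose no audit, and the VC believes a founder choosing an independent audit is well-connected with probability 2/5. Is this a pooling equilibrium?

At the pooled signal (no audit) the VC holds the prior 4/5 and pays 4/5·264 + 1/5·204 = 252. Off-path (audit) belief 2/5 gives 2/5·264 + 3/5·204 = 228.
Well-connected: no audit gives 252 − 0 = 252; audit gives 228 − 34 = 194. Stays. ✓
Unconnected: no audit gives 252 − 0 = 252; audit gives 228 − 48 = 180. Stays. ✓

Yes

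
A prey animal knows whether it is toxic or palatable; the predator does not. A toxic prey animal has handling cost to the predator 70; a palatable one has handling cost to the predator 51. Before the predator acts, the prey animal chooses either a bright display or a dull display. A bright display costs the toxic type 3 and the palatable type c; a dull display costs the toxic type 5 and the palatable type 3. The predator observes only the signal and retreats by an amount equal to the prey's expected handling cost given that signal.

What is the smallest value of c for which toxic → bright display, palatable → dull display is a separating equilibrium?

22

Under separation: bright display → toxic (pays 70); dull display → palatable (pays 51).
Toxic: 70 − 3 = 67 ≥ 51 − 5 = 46. Holds regardless of c. ✓
Palatable: 51 − 3 ≥ 70 − c, so c ≥ 70 − 48 = 22.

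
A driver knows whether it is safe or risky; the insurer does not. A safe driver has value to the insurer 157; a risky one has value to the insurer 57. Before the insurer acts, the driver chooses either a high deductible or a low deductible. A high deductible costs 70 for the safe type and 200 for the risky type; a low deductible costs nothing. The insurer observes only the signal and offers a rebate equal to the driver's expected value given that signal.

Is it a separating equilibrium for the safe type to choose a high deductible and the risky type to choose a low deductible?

Under separation the insurer infers type exactly: high deductible → safe (pays 157), low deductible → risky (pays 57).
Safe: high deductible gives 157 − 70 = 87; low deductible gives 57 − 0 = 57. No deviation. ✓
Risky: low deductible gives 57 − 0 = 57; high deductible gives 157 − 200 = -43. No deviation. ✓
Both incentive constraints hold.

Yes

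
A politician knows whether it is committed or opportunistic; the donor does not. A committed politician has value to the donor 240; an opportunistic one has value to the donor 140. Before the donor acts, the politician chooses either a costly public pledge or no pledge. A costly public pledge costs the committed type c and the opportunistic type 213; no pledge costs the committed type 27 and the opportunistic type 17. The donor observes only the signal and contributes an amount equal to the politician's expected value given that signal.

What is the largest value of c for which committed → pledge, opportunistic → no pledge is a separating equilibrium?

127

Under separation: pledge → committed (pays 240); no pledge → opportunistic (pays 140).
Opportunistic: 140 − 17 = 123 ≥ 240 − 213 = 27. Holds regardless of c. ✓
Committed: 240 − c ≥ 140 − 27, so c ≤ 240 − 113 = 127.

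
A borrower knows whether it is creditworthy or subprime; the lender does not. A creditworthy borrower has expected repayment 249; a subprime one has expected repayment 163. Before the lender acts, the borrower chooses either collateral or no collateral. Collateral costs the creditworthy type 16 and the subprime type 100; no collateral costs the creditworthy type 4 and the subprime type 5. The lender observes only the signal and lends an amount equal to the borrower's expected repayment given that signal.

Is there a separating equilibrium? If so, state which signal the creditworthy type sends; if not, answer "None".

Try creditworthy → collateral, subprime → no collateral:
  If types separate, collateral earns payment 249 and no collateral earns 163.
  Creditworthy: collateral gives 249 − 16 = 233; no collateral gives 163 − 4 = 159. No deviation. ✓
  Subprime: no collateral gives 163 − 5 = 158; collateral gives 249 − 100 = 149. No deviation. ✓
Both hold — the creditworthy type sends collateral.

collateral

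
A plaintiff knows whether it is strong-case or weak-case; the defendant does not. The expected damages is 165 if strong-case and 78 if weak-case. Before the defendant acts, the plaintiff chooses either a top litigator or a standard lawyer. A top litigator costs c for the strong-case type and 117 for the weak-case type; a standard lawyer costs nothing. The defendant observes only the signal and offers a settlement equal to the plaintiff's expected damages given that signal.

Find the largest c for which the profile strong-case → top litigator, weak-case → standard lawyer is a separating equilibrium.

87

Under separation: top litigator → strong-case (pays 165); standard lawyer → weak-case (pays 78).
Weak-case: 78 − 0 = 78 ≥ 165 − 117 = 48. Holds regardless of c. ✓
Strong-case: 165 − c ≥ 78 − 0, so c ≤ 165 − 78 = 87.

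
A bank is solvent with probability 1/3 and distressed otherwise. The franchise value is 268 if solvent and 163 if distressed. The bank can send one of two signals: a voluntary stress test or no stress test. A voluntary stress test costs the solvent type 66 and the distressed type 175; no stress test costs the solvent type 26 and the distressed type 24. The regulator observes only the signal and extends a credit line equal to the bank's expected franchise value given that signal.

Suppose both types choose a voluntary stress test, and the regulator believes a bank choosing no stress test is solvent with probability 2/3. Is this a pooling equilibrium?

No

On the equilibrium path (stress test) the regulator holds the prior 1/3 and pays 1/3·268 + 2/3·163 = 198. Off-path (no stress test) belief 2/3 gives 2/3·268 + 1/3·163 = 233.
Solvent: stress test gives 198 − 66 = 132; no stress test gives 233 − 26 = 207. Deviates. ✗
Distressed: stress test gives 198 − 175 = 23; no stress test gives 233 − 24 = 209. Deviates. ✗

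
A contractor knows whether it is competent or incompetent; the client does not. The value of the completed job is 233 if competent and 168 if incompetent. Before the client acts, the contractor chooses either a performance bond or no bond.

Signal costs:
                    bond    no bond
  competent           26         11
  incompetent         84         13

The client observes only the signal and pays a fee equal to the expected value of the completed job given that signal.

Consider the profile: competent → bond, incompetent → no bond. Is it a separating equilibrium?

Yes

Under separation the client infers type exactly: bond → competent (pays 233), no bond → incompetent (pays 168).
Competent: bond gives 233 − 26 = 207; no bond gives 168 − 11 = 157. No deviation. ✓
Incompetent: no bond gives 168 − 13 = 155; bond gives 233 − 84 = 149. No deviation. ✓
Both incentive constraints hold.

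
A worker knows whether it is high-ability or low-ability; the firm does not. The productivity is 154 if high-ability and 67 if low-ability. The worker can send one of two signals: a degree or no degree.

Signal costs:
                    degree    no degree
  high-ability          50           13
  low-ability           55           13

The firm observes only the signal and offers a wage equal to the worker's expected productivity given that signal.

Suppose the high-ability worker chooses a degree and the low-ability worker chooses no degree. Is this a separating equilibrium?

No

Under separation the firm infers type exactly: degree → high-ability (pays 154), no degree → low-ability (pays 67).
High-ability: degree gives 154 − 50 = 104; no degree gives 67 − 13 = 54. No deviation. ✓
Low-ability: no degree gives 67 − 13 = 54; degree gives 154 − 55 = 99. Would deviate. ✗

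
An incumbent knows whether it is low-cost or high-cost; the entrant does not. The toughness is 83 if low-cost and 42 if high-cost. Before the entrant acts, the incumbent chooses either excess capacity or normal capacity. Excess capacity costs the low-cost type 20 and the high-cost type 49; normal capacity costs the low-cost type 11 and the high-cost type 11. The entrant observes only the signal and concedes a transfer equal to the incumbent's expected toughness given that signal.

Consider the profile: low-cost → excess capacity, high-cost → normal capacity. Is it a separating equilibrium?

If types separate, excess capacity earns payment 83 and normal capacity earns 42.
Low-cost: excess capacity gives 83 − 20 = 63; normal capacity gives 42 − 11 = 31. No deviation. ✓
High-cost: normal capacity gives 42 − 11 = 31; excess capacity gives 83 − 49 = 34. Would deviate. ✗

No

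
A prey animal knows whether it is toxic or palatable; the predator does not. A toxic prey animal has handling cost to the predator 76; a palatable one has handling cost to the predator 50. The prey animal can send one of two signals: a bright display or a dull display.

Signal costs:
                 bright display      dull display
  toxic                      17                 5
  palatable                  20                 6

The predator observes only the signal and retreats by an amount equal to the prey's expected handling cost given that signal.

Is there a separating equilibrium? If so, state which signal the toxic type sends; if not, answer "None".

None

Try toxic → bright display, palatable → dull display:
  Under separation the predator infers type exactly: bright display → toxic (pays 76), dull display → palatable (pays 50).
  Toxic: bright display gives 76 − 17 = 59; dull display gives 50 − 5 = 45. No deviation. ✓
  Palatable: dull display gives 50 − 6 = 44; bright display gives 76 − 20 = 56. Would deviate. ✗
Try toxic → dull display, palatable → bright display:
  Under separation the predator infers type exactly: dull display → toxic (pays 76), bright display → palatable (pays 50).
  Toxic: dull display gives 76 − 5 = 71; bright display gives 50 − 17 = 33. No deviation. ✓
  Palatable: bright display gives 50 − 20 = 30; dull display gives 76 − 6 = 70. Would deviate. ✗
Neither assignment is incentive-compatible.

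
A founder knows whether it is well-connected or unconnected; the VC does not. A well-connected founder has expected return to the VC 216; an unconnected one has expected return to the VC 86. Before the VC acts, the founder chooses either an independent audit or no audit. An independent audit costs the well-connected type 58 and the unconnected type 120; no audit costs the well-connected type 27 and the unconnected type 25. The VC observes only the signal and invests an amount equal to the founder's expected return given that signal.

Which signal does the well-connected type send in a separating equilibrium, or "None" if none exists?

Try well-connected → audit, unconnected → no audit:
  If types separate, audit earns payment 216 and no audit earns 86.
  Well-connected: audit gives 216 − 58 = 158; no audit gives 86 − 27 = 59. No deviation. ✓
  Unconnected: no audit gives 86 − 25 = 61; audit gives 216 − 120 = 96. Would deviate. ✗
Try well-connected → no audit, unconnected → audit:
  If types separate, no audit earns payment 216 and audit earns 86.
  Well-connected: no audit gives 216 − 27 = 189; audit gives 86 − 58 = 28. No deviation. ✓
  Unconnected: audit gives 86 − 120 = -34; no audit gives 216 − 25 = 191. Would deviate. ✗
Neither assignment is incentive-compatible.

None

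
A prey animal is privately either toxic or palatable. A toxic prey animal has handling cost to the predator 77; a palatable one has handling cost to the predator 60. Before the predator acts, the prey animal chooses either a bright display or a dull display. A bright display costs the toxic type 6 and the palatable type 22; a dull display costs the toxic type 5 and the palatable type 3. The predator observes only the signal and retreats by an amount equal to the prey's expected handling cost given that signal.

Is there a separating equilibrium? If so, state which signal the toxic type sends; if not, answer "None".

bright display

Try toxic → bright display, palatable → dull display:
  Under separation the predator infers type exactly: bright display → toxic (pays 77), dull display → palatable (pays 60).
  Toxic: bright display gives 77 − 6 = 71; dull display gives 60 − 5 = 55. No deviation. ✓
  Palatable: dull display gives 60 − 3 = 57; bright display gives 77 − 22 = 55. No deviation. ✓
Both hold — the toxic type sends bright display.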